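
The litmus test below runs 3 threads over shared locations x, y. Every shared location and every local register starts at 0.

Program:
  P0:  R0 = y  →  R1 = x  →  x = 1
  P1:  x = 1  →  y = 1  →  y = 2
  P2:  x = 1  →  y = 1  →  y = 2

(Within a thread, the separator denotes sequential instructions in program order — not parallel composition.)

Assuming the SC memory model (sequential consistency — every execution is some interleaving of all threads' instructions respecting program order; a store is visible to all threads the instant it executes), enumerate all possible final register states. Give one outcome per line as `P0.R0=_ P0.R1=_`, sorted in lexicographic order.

outcome vector order: (P0.R0,P0.R1)
|SC outcomes| = 4

P0.R0=0 P0.R1=0
P0.R0=0 P0.R1=1
P0.R0=1 P0.R1=1
P0.R0=2 P0.R1=1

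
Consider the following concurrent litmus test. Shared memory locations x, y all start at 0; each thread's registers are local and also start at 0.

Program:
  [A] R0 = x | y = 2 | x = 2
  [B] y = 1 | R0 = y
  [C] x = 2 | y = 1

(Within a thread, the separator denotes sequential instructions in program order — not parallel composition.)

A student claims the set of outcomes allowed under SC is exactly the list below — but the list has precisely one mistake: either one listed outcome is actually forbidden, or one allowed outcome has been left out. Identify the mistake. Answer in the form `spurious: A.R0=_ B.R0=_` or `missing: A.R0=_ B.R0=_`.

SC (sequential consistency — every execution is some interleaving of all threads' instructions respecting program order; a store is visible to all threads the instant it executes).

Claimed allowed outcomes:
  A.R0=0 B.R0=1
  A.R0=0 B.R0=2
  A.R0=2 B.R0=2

outcome vector order: (A.R0,B.R0)
under SC → 01 02 21 22
SC∖claimed = {21}

missing: A.R0=2 B.R0=1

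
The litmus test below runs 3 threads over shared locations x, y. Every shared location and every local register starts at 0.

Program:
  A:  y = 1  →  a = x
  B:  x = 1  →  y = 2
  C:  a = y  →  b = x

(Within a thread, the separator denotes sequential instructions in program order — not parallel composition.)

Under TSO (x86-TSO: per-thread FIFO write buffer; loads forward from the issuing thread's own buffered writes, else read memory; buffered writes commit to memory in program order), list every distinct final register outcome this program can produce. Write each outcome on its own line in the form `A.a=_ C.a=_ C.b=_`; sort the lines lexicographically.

outcome vector order: (A.a,C.a,C.b)
|TSO outcomes| = 10

A.a=0 C.a=0 C.b=0
A.a=0 C.a=0 C.b=1
A.a=0 C.a=1 C.b=0
A.a=0 C.a=1 C.b=1
A.a=0 C.a=2 C.b=1
A.a=1 C.a=0 C.b=0
A.a=1 C.a=0 C.b=1
A.a=1 C.a=1 C.b=0
A.a=1 C.a=1 C.b=1
A.a=1 C.a=2 C.b=1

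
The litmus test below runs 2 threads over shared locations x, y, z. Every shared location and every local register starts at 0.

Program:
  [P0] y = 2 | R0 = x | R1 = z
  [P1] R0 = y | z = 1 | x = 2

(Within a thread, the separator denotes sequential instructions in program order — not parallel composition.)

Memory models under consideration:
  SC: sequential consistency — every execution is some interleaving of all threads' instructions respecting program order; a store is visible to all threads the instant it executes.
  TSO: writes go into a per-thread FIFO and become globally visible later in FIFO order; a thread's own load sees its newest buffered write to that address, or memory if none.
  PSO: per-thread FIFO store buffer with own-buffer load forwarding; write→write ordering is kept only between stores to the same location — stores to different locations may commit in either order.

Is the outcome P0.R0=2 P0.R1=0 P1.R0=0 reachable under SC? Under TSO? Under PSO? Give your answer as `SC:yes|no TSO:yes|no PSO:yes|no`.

SC:no TSO:no PSO:yes

outcome vector order: (P0.R0,P0.R1,P1.R0)
[SC] allowed = {(0,0,0) (0,0,2) (0,1,0) (0,1,2) (2,1,0) (2,1,2)}
[TSO] allowed = {(0,0,0) (0,0,2) (0,1,0) (0,1,2) (2,1,0) (2,1,2)}
[PSO] allowed = {(0,0,0) (0,0,2) (0,1,0) (0,1,2) (2,0,0) (2,0,2) (2,1,0) (2,1,2)}
target (2,0,0) ∈ {PSO}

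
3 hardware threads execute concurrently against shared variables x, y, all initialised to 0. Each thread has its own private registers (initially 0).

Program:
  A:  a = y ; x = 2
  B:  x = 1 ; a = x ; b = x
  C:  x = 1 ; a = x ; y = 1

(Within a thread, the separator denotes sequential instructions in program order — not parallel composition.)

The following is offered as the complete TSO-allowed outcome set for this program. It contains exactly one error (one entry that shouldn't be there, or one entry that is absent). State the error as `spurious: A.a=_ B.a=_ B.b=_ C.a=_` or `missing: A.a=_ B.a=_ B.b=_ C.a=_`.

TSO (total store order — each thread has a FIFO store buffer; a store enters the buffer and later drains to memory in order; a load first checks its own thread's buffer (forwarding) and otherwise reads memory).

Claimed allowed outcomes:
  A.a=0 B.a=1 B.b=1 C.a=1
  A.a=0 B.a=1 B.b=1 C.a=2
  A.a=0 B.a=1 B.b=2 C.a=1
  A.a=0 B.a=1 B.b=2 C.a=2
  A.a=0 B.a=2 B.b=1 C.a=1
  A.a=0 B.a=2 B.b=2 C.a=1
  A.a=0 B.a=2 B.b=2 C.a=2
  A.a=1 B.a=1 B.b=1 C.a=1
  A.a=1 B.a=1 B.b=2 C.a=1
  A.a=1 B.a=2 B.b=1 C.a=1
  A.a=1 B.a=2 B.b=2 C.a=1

spurious: A.a=1 B.a=2 B.b=1 C.a=1

outcome vector order: (A.a,B.a,B.b,C.a)
TSO (10): <0 1 1 1>; <0 1 1 2>; <0 1 2 1>; <0 1 2 2>; <0 2 1 1>; <0 2 2 1>; <0 2 2 2>; <1 1 1 1>; <1 1 2 1>; <1 2 2 1>
claimed∖TSO = {<1 2 1 1>}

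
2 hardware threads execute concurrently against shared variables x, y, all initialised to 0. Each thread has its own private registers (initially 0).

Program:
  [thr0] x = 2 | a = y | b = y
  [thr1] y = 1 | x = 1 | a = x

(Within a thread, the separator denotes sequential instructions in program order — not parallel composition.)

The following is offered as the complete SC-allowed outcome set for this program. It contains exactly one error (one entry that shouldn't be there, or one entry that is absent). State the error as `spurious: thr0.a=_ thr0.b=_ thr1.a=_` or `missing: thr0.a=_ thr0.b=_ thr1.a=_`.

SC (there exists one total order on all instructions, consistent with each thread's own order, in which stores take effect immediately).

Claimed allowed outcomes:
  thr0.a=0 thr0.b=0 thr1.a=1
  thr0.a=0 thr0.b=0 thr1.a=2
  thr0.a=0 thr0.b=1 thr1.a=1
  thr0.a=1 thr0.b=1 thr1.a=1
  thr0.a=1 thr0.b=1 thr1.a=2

outcome vector order: (thr0.a,thr0.b,thr1.a)
SC: 4 outcomes — {<0 0 1>, <0 1 1>, <1 1 1>, <1 1 2>}
claimed∖SC = {<0 0 2>}

spurious: thr0.a=0 thr0.b=0 thr1.a=2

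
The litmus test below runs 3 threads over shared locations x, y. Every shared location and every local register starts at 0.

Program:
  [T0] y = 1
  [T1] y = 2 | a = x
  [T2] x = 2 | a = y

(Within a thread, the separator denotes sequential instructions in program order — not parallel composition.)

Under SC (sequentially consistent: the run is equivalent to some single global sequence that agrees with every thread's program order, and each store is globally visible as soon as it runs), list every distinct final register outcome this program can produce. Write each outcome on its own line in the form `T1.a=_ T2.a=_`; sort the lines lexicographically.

T1.a=0 T2.a=1
T1.a=0 T2.a=2
T1.a=2 T2.a=0
T1.a=2 T2.a=1
T1.a=2 T2.a=2

outcome vector order: (T1.a,T2.a)
|SC outcomes| = 5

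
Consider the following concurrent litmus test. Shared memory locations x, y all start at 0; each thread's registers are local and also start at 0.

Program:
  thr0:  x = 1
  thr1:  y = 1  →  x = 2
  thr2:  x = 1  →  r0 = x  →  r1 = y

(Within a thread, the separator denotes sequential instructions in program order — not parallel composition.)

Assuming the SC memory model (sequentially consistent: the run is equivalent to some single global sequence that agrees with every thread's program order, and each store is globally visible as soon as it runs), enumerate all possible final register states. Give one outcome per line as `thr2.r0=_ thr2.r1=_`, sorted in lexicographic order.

outcome vector order: (thr2.r0,thr2.r1)
|SC outcomes| = 3

thr2.r0=1 thr2.r1=0
thr2.r0=1 thr2.r1=1
thr2.r0=2 thr2.r1=1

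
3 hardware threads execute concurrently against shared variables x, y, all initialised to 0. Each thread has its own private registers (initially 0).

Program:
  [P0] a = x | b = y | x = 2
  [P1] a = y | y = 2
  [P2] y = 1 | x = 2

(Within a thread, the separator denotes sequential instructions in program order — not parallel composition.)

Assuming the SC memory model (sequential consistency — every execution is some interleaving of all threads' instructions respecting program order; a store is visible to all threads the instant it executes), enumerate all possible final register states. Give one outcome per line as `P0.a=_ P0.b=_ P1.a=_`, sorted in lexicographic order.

P0.a=0 P0.b=0 P1.a=0
P0.a=0 P0.b=0 P1.a=1
P0.a=0 P0.b=1 P1.a=0
P0.a=0 P0.b=1 P1.a=1
P0.a=0 P0.b=2 P1.a=0
P0.a=0 P0.b=2 P1.a=1
P0.a=2 P0.b=1 P1.a=0
P0.a=2 P0.b=1 P1.a=1
P0.a=2 P0.b=2 P1.a=0
P0.a=2 P0.b=2 P1.a=1

outcome vector order: (P0.a,P0.b,P1.a)
|SC outcomes| = 10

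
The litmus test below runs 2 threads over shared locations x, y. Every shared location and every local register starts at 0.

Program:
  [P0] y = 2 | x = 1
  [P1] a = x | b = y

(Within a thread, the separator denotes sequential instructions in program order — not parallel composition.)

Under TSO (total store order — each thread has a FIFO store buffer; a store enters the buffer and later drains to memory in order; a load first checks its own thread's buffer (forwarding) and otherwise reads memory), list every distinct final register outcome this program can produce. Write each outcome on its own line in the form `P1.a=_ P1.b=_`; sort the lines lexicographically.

outcome vector order: (P1.a,P1.b)
|TSO outcomes| = 3

P1.a=0 P1.b=0
P1.a=0 P1.b=2
P1.a=1 P1.b=2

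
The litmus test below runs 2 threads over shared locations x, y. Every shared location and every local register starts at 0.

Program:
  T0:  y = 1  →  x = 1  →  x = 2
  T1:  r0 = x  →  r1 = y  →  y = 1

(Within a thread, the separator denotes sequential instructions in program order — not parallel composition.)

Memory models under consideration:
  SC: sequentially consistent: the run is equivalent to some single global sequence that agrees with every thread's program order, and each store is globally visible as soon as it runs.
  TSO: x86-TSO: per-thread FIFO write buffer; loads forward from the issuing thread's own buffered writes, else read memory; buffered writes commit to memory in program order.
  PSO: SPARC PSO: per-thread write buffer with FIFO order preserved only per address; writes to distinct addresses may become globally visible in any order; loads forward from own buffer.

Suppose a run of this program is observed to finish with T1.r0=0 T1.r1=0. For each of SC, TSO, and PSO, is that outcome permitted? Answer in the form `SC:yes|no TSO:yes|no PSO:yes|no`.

outcome vector order: (T1.r0,T1.r1)
under SC → 0/0 0/1 1/1 2/1
under TSO → 0/0 0/1 1/1 2/1
under PSO → 0/0 0/1 1/0 1/1 2/0 2/1
target 0/0 ∈ {SC,TSO,PSO}

SC:yes TSO:yes PSO:yes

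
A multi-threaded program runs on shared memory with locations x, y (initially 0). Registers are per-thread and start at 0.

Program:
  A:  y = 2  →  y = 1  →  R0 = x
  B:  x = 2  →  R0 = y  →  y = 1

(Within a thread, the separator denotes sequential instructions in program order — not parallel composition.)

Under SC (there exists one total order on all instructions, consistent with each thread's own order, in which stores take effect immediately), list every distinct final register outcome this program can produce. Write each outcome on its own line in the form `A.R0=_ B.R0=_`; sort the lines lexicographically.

A.R0=0 B.R0=1
A.R0=2 B.R0=0
A.R0=2 B.R0=1
A.R0=2 B.R0=2

outcome vector order: (A.R0,B.R0)
|SC outcomes| = 4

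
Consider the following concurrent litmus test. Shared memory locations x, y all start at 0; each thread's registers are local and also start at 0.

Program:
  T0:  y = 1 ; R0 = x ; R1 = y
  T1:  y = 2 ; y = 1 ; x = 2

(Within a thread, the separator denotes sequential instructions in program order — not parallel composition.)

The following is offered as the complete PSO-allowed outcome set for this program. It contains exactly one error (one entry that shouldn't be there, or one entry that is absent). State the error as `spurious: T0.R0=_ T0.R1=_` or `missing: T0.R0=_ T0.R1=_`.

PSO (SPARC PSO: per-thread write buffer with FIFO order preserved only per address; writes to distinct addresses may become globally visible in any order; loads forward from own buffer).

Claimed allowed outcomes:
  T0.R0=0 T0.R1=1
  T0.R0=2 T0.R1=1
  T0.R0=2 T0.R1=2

missing: T0.R0=0 T0.R1=2

outcome vector order: (T0.R0,T0.R1)
under PSO → <0 1>, <0 2>, <2 1>, <2 2>
PSO∖claimed = {<0 2>}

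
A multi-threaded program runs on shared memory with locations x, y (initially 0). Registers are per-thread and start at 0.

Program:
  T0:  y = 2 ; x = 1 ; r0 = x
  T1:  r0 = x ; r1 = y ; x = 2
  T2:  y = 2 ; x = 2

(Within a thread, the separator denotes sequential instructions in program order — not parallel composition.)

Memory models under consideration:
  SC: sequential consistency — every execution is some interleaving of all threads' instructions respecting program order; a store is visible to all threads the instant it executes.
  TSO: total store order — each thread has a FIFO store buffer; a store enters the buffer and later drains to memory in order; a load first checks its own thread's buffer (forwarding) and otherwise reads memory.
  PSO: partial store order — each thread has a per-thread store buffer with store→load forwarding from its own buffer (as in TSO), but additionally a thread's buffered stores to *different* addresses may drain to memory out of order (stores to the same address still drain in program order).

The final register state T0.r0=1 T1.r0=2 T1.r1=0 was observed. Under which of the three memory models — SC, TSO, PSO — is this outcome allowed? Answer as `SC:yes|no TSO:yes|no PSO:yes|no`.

SC:no TSO:no PSO:yes

outcome vector order: (T0.r0,T1.r0,T1.r1)
under SC → 1/0/0; 1/0/2; 1/1/2; 1/2/2; 2/0/0; 2/0/2; 2/1/2; 2/2/2
under TSO → 1/0/0; 1/0/2; 1/1/2; 1/2/2; 2/0/0; 2/0/2; 2/1/2; 2/2/2
under PSO → 1/0/0; 1/0/2; 1/1/0; 1/1/2; 1/2/0; 1/2/2; 2/0/0; 2/0/2; 2/1/0; 2/1/2; 2/2/0; 2/2/2
target 1/2/0 ∈ {PSO}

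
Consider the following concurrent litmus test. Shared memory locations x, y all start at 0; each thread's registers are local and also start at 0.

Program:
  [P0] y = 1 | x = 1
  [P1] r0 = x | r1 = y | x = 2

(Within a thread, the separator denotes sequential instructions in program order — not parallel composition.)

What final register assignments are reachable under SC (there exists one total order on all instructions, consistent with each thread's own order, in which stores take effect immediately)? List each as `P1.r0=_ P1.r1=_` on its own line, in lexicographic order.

outcome vector order: (P1.r0,P1.r1)
|SC outcomes| = 3

P1.r0=0 P1.r1=0
P1.r0=0 P1.r1=1
P1.r0=1 P1.r1=1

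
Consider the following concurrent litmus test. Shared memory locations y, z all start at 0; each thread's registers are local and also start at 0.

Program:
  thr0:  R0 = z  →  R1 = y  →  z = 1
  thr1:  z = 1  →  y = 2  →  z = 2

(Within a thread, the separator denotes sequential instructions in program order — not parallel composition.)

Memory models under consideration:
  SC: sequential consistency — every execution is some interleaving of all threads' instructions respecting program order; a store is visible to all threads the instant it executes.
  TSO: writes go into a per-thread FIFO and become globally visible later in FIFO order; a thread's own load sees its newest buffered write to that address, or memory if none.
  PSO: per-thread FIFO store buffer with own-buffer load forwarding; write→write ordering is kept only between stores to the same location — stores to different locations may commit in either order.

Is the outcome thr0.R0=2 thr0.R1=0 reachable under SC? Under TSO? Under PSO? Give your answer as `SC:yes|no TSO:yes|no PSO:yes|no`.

outcome vector order: (thr0.R0,thr0.R1)
SC (5): <0 0>, <0 2>, <1 0>, <1 2>, <2 2>
TSO (5): <0 0>, <0 2>, <1 0>, <1 2>, <2 2>
PSO (6): <0 0>, <0 2>, <1 0>, <1 2>, <2 0>, <2 2>
target <2 0> ∈ {PSO}

SC:no TSO:no PSO:yes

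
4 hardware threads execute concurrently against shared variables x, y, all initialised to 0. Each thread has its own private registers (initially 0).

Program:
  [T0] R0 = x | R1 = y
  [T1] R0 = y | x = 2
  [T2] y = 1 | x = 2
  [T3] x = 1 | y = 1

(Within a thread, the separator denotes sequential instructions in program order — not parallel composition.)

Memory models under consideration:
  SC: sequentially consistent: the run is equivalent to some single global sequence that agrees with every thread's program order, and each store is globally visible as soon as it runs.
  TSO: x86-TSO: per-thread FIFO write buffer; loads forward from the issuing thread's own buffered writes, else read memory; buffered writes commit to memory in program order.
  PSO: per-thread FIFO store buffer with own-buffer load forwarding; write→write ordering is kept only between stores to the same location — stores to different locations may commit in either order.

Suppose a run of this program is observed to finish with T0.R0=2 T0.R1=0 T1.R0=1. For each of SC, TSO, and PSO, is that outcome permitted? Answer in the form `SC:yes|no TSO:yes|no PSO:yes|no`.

outcome vector order: (T0.R0,T0.R1,T1.R0)
under SC → <0 0 0>, <0 0 1>, <0 1 0>, <0 1 1>, <1 0 0>, <1 0 1>, <1 1 0>, <1 1 1>, <2 0 0>, <2 1 0>, <2 1 1>
under TSO → <0 0 0>, <0 0 1>, <0 1 0>, <0 1 1>, <1 0 0>, <1 0 1>, <1 1 0>, <1 1 1>, <2 0 0>, <2 1 0>, <2 1 1>
under PSO → <0 0 0>, <0 0 1>, <0 1 0>, <0 1 1>, <1 0 0>, <1 0 1>, <1 1 0>, <1 1 1>, <2 0 0>, <2 0 1>, <2 1 0>, <2 1 1>
target <2 0 1> ∈ {PSO}

SC:no TSO:no PSO:yes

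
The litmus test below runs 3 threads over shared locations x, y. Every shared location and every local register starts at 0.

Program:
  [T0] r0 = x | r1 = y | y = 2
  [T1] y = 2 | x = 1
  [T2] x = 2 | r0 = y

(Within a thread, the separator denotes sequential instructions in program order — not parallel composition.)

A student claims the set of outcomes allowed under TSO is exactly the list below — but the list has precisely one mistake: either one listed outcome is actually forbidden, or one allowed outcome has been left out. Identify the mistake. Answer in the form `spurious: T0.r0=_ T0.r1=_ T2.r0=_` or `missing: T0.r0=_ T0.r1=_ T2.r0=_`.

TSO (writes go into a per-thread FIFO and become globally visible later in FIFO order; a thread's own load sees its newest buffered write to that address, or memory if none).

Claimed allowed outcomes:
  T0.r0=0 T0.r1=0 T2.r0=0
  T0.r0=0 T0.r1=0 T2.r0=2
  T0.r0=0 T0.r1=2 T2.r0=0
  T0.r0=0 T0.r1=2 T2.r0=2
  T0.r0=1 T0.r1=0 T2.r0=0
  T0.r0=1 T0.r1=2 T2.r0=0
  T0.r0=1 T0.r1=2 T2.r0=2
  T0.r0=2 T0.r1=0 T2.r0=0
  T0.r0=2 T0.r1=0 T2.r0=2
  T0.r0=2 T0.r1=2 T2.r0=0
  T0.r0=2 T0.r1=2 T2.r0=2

outcome vector order: (T0.r0,T0.r1,T2.r0)
TSO: 10 outcomes — {<0 0 0> <0 0 2> <0 2 0> <0 2 2> <1 2 0> <1 2 2> <2 0 0> <2 0 2> <2 2 0> <2 2 2>}
claimed∖TSO = {<1 0 0>}

spurious: T0.r0=1 T0.r1=0 T2.r0=0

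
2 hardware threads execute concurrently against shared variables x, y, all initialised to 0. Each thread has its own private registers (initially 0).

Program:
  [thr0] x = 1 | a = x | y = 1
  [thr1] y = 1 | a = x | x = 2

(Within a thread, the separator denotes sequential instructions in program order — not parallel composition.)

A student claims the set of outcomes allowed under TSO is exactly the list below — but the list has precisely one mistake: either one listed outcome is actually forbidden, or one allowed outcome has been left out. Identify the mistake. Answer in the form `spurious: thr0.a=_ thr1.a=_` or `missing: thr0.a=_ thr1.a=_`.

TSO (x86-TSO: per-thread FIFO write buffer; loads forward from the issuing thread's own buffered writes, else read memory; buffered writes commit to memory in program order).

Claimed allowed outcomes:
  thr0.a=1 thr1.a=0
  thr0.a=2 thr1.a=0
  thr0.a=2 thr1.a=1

missing: thr0.a=1 thr1.a=1

outcome vector order: (thr0.a,thr1.a)
[TSO] allowed = {<1 0>; <1 1>; <2 0>; <2 1>}
TSO∖claimed = {<1 1>}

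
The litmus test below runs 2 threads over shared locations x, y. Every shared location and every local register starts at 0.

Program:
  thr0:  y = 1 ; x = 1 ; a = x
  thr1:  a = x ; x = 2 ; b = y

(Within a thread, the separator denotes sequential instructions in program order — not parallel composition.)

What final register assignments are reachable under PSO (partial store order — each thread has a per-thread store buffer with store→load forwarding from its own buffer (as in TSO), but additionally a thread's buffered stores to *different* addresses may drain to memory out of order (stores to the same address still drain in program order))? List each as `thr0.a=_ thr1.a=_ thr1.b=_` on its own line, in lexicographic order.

outcome vector order: (thr0.a,thr1.a,thr1.b)
|PSO outcomes| = 8

thr0.a=1 thr1.a=0 thr1.b=0
thr0.a=1 thr1.a=0 thr1.b=1
thr0.a=1 thr1.a=1 thr1.b=0
thr0.a=1 thr1.a=1 thr1.b=1
thr0.a=2 thr1.a=0 thr1.b=0
thr0.a=2 thr1.a=0 thr1.b=1
thr0.a=2 thr1.a=1 thr1.b=0
thr0.a=2 thr1.a=1 thr1.b=1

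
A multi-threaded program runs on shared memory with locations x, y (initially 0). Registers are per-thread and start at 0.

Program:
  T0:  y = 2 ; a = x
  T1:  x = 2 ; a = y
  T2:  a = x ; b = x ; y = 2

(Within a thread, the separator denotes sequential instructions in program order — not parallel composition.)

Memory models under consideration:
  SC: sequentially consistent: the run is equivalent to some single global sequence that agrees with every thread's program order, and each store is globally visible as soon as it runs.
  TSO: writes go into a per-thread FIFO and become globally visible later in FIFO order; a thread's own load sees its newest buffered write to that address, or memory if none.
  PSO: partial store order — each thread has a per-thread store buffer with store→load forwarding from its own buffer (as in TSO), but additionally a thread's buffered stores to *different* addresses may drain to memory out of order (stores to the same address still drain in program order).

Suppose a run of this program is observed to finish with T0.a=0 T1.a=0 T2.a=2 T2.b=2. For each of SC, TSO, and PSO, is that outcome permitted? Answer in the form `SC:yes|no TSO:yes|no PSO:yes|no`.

SC:no TSO:yes PSO:yes

outcome vector order: (T0.a,T1.a,T2.a,T2.b)
SC: 9 outcomes — {(0,2,0,0) (0,2,0,2) (0,2,2,2) (2,0,0,0) (2,0,0,2) (2,0,2,2) (2,2,0,0) (2,2,0,2) (2,2,2,2)}
TSO: 12 outcomes — {(0,0,0,0) (0,0,0,2) (0,0,2,2) (0,2,0,0) (0,2,0,2) (0,2,2,2) (2,0,0,0) (2,0,0,2) (2,0,2,2) (2,2,0,0) (2,2,0,2) (2,2,2,2)}
PSO: 12 outcomes — {(0,0,0,0) (0,0,0,2) (0,0,2,2) (0,2,0,0) (0,2,0,2) (0,2,2,2) (2,0,0,0) (2,0,0,2) (2,0,2,2) (2,2,0,0) (2,2,0,2) (2,2,2,2)}
target (0,0,2,2) ∈ {TSO,PSO}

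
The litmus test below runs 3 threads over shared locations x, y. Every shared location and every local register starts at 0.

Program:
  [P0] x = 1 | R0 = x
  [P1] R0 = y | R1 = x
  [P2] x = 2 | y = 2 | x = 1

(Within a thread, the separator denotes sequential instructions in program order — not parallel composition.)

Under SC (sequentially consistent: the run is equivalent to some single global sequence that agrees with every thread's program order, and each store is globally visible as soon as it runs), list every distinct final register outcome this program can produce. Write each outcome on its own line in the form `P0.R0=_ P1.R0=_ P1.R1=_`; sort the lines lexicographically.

outcome vector order: (P0.R0,P1.R0,P1.R1)
|SC outcomes| = 10

P0.R0=1 P1.R0=0 P1.R1=0
P0.R0=1 P1.R0=0 P1.R1=1
P0.R0=1 P1.R0=0 P1.R1=2
P0.R0=1 P1.R0=2 P1.R1=1
P0.R0=1 P1.R0=2 P1.R1=2
P0.R0=2 P1.R0=0 P1.R1=0
P0.R0=2 P1.R0=0 P1.R1=1
P0.R0=2 P1.R0=0 P1.R1=2
P0.R0=2 P1.R0=2 P1.R1=1
P0.R0=2 P1.R0=2 P1.R1=2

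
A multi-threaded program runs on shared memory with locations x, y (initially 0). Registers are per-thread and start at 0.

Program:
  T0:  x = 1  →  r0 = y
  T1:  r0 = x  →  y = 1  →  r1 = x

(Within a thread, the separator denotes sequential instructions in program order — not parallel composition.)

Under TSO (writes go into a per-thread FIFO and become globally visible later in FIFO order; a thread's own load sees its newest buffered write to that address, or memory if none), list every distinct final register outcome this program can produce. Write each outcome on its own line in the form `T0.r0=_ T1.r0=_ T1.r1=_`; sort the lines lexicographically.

T0.r0=0 T1.r0=0 T1.r1=0
T0.r0=0 T1.r0=0 T1.r1=1
T0.r0=0 T1.r0=1 T1.r1=1
T0.r0=1 T1.r0=0 T1.r1=0
T0.r0=1 T1.r0=0 T1.r1=1
T0.r0=1 T1.r0=1 T1.r1=1

outcome vector order: (T0.r0,T1.r0,T1.r1)
|TSO outcomes| = 6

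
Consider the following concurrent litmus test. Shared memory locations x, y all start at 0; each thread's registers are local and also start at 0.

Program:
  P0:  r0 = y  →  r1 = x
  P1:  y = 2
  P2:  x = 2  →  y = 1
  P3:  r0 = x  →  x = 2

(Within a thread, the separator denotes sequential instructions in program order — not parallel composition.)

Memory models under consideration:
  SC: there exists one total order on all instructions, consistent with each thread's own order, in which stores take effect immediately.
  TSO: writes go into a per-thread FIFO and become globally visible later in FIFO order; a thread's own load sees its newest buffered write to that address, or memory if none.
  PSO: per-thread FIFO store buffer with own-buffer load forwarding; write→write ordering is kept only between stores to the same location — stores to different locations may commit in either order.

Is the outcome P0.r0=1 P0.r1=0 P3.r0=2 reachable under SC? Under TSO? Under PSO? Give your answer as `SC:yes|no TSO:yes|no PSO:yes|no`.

SC:no TSO:no PSO:yes

outcome vector order: (P0.r0,P0.r1,P3.r0)
[SC] allowed = {000; 002; 020; 022; 120; 122; 200; 202; 220; 222}
[TSO] allowed = {000; 002; 020; 022; 120; 122; 200; 202; 220; 222}
[PSO] allowed = {000; 002; 020; 022; 100; 102; 120; 122; 200; 202; 220; 222}
target 102 ∈ {PSO}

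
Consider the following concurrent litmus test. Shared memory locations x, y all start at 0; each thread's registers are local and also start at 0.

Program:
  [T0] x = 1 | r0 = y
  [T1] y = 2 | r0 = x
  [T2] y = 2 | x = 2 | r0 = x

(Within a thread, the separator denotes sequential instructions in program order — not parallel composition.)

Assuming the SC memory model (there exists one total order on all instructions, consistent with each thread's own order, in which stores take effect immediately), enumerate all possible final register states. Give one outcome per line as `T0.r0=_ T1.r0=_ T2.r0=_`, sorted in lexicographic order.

outcome vector order: (T0.r0,T1.r0,T2.r0)
|SC outcomes| = 8

T0.r0=0 T1.r0=1 T2.r0=2
T0.r0=0 T1.r0=2 T2.r0=2
T0.r0=2 T1.r0=0 T2.r0=1
T0.r0=2 T1.r0=0 T2.r0=2
T0.r0=2 T1.r0=1 T2.r0=1
T0.r0=2 T1.r0=1 T2.r0=2
T0.r0=2 T1.r0=2 T2.r0=1
T0.r0=2 T1.r0=2 T2.r0=2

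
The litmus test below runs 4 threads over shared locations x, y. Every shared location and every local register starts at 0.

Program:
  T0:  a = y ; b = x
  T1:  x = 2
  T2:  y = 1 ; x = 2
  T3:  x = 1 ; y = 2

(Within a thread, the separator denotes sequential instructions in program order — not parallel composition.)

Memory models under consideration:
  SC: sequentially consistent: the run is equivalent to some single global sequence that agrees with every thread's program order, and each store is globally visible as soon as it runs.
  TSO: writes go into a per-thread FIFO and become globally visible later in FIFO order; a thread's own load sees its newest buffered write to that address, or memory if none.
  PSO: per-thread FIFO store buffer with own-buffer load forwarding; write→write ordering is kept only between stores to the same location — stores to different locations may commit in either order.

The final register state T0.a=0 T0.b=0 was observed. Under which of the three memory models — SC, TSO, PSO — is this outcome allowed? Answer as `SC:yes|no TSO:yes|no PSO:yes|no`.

outcome vector order: (T0.a,T0.b)
under SC → 00, 01, 02, 10, 11, 12, 21, 22
under TSO → 00, 01, 02, 10, 11, 12, 21, 22
under PSO → 00, 01, 02, 10, 11, 12, 20, 21, 22
target 00 ∈ {SC,TSO,PSO}

SC:yes TSO:yes PSO:yes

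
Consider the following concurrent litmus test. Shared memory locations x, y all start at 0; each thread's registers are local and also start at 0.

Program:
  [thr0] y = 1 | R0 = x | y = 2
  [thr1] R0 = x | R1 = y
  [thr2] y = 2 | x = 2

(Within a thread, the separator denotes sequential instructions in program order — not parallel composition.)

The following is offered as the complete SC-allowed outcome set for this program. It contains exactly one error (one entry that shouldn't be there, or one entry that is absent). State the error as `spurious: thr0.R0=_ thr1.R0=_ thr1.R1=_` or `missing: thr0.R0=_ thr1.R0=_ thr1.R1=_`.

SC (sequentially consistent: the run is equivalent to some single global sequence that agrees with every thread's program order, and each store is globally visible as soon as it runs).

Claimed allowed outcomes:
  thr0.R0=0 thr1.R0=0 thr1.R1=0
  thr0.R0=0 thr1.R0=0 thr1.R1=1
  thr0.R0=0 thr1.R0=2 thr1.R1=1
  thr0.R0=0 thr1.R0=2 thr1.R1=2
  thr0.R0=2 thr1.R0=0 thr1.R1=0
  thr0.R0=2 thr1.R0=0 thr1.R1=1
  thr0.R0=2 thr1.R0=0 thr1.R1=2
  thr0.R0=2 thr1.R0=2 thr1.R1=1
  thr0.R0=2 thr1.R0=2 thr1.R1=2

outcome vector order: (thr0.R0,thr1.R0,thr1.R1)
SC: 10 outcomes — {0/0/0, 0/0/1, 0/0/2, 0/2/1, 0/2/2, 2/0/0, 2/0/1, 2/0/2, 2/2/1, 2/2/2}
SC∖claimed = {0/0/2}

missing: thr0.R0=0 thr1.R0=0 thr1.R1=2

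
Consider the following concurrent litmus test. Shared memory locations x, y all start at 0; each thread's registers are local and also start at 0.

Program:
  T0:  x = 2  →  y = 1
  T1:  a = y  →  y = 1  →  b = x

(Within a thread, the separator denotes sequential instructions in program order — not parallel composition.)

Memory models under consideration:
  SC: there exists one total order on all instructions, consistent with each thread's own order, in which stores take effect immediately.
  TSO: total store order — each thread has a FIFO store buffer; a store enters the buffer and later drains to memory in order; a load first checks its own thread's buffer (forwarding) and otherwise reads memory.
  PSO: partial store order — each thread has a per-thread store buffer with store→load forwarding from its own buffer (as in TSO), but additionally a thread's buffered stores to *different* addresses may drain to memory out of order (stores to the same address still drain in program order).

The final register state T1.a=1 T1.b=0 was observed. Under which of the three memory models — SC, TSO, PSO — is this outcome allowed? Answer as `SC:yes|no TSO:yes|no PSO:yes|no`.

outcome vector order: (T1.a,T1.b)
SC: 3 outcomes — {(0,0); (0,2); (1,2)}
TSO: 3 outcomes — {(0,0); (0,2); (1,2)}
PSO: 4 outcomes — {(0,0); (0,2); (1,0); (1,2)}
target (1,0) ∈ {PSO}

SC:no TSO:no PSO:yes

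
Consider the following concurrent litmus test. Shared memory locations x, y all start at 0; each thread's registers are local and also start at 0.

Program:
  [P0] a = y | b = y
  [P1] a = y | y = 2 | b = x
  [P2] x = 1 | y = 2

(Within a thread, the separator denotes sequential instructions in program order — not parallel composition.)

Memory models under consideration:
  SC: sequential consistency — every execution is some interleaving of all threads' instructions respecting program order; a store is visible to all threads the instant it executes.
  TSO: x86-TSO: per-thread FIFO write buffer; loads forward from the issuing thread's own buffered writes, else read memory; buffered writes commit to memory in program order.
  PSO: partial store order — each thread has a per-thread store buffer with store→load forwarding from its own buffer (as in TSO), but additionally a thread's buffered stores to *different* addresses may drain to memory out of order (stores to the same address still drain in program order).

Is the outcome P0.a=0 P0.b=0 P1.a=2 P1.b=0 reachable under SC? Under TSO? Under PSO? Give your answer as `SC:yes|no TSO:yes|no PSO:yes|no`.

outcome vector order: (P0.a,P0.b,P1.a,P1.b)
SC: 9 outcomes — {<0 0 0 0>; <0 0 0 1>; <0 0 2 1>; <0 2 0 0>; <0 2 0 1>; <0 2 2 1>; <2 2 0 0>; <2 2 0 1>; <2 2 2 1>}
TSO: 9 outcomes — {<0 0 0 0>; <0 0 0 1>; <0 0 2 1>; <0 2 0 0>; <0 2 0 1>; <0 2 2 1>; <2 2 0 0>; <2 2 0 1>; <2 2 2 1>}
PSO: 12 outcomes — {<0 0 0 0>; <0 0 0 1>; <0 0 2 0>; <0 0 2 1>; <0 2 0 0>; <0 2 0 1>; <0 2 2 0>; <0 2 2 1>; <2 2 0 0>; <2 2 0 1>; <2 2 2 0>; <2 2 2 1>}
target <0 0 2 0> ∈ {PSO}

SC:no TSO:no PSO:yes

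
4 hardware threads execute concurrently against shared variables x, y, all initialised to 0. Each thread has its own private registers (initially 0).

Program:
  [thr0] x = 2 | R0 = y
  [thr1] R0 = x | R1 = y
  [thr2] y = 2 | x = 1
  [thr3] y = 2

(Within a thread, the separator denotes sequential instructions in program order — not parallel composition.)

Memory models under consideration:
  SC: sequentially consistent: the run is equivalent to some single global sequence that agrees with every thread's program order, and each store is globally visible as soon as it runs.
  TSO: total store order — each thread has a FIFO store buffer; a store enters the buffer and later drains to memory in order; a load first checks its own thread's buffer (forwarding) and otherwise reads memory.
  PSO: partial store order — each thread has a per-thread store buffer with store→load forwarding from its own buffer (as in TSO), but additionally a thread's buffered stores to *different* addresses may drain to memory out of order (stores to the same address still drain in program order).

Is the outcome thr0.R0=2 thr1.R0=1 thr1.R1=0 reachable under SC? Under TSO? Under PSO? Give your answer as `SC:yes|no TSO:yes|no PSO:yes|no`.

SC:no TSO:no PSO:yes

outcome vector order: (thr0.R0,thr1.R0,thr1.R1)
[SC] allowed = {0/0/0, 0/0/2, 0/1/2, 0/2/0, 0/2/2, 2/0/0, 2/0/2, 2/1/2, 2/2/0, 2/2/2}
[TSO] allowed = {0/0/0, 0/0/2, 0/1/2, 0/2/0, 0/2/2, 2/0/0, 2/0/2, 2/1/2, 2/2/0, 2/2/2}
[PSO] allowed = {0/0/0, 0/0/2, 0/1/0, 0/1/2, 0/2/0, 0/2/2, 2/0/0, 2/0/2, 2/1/0, 2/1/2, 2/2/0, 2/2/2}
target 2/1/0 ∈ {PSO}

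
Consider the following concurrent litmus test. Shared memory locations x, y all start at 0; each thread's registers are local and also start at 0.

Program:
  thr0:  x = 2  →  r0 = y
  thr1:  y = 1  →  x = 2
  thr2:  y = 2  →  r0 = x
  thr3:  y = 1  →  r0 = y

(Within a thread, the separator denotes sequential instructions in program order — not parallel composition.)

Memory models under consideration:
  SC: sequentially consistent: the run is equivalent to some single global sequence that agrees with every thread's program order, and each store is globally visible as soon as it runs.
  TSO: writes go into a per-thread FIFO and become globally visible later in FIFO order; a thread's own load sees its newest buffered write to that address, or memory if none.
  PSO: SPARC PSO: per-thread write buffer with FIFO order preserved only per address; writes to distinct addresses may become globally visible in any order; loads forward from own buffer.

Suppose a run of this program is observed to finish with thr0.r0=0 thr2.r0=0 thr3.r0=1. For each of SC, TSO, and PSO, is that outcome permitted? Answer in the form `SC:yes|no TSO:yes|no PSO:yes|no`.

outcome vector order: (thr0.r0,thr2.r0,thr3.r0)
SC: 10 outcomes — {(0,2,1), (0,2,2), (1,0,1), (1,0,2), (1,2,1), (1,2,2), (2,0,1), (2,0,2), (2,2,1), (2,2,2)}
TSO: 12 outcomes — {(0,0,1), (0,0,2), (0,2,1), (0,2,2), (1,0,1), (1,0,2), (1,2,1), (1,2,2), (2,0,1), (2,0,2), (2,2,1), (2,2,2)}
PSO: 12 outcomes — {(0,0,1), (0,0,2), (0,2,1), (0,2,2), (1,0,1), (1,0,2), (1,2,1), (1,2,2), (2,0,1), (2,0,2), (2,2,1), (2,2,2)}
target (0,0,1) ∈ {TSO,PSO}

SC:no TSO:yes PSO:yes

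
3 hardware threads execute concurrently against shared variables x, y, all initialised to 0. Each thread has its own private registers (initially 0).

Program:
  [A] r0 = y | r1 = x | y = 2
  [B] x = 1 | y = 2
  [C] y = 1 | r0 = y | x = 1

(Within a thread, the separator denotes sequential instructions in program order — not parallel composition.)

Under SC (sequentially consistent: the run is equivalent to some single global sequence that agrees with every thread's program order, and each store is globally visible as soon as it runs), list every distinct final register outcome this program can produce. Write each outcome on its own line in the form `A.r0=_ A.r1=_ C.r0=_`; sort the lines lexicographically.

outcome vector order: (A.r0,A.r1,C.r0)
|SC outcomes| = 10

A.r0=0 A.r1=0 C.r0=1
A.r0=0 A.r1=0 C.r0=2
A.r0=0 A.r1=1 C.r0=1
A.r0=0 A.r1=1 C.r0=2
A.r0=1 A.r1=0 C.r0=1
A.r0=1 A.r1=0 C.r0=2
A.r0=1 A.r1=1 C.r0=1
A.r0=1 A.r1=1 C.r0=2
A.r0=2 A.r1=1 C.r0=1
A.r0=2 A.r1=1 C.r0=2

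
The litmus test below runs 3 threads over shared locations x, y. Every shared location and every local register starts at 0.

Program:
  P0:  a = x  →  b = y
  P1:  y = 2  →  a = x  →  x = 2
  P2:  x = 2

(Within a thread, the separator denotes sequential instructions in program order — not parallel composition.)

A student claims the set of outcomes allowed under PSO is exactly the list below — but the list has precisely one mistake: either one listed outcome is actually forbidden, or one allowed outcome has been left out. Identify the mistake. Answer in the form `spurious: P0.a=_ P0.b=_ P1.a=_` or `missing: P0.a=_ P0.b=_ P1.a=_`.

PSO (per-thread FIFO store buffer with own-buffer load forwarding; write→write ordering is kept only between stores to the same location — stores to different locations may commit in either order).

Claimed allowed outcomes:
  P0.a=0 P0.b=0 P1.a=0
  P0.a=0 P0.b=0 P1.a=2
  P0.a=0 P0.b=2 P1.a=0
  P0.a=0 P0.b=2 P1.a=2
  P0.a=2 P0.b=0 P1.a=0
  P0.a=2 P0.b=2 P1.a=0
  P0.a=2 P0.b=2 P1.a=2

missing: P0.a=2 P0.b=0 P1.a=2

outcome vector order: (P0.a,P0.b,P1.a)
[PSO] allowed = {0/0/0, 0/0/2, 0/2/0, 0/2/2, 2/0/0, 2/0/2, 2/2/0, 2/2/2}
PSO∖claimed = {2/0/2}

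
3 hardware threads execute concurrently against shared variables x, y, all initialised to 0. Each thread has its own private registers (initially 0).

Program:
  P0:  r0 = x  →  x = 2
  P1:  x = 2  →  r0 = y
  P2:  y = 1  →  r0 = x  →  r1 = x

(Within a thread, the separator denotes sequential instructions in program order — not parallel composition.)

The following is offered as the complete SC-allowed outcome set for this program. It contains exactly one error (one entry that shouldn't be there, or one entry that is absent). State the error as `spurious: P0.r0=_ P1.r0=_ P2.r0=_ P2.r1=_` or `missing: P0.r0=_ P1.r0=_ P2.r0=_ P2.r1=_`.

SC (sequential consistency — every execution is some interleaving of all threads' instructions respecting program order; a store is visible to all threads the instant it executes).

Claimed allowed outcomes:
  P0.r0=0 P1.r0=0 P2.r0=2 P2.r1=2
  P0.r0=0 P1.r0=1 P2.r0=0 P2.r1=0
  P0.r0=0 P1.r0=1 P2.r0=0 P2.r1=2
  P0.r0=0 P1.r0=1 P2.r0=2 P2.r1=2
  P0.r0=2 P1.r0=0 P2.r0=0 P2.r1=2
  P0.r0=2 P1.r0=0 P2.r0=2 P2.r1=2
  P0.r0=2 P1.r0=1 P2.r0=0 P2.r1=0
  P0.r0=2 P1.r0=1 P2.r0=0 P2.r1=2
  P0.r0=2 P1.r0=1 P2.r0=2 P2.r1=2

outcome vector order: (P0.r0,P1.r0,P2.r0,P2.r1)
SC (8): 0/0/2/2, 0/1/0/0, 0/1/0/2, 0/1/2/2, 2/0/2/2, 2/1/0/0, 2/1/0/2, 2/1/2/2
claimed∖SC = {2/0/0/2}

spurious: P0.r0=2 P1.r0=0 P2.r0=0 P2.r1=2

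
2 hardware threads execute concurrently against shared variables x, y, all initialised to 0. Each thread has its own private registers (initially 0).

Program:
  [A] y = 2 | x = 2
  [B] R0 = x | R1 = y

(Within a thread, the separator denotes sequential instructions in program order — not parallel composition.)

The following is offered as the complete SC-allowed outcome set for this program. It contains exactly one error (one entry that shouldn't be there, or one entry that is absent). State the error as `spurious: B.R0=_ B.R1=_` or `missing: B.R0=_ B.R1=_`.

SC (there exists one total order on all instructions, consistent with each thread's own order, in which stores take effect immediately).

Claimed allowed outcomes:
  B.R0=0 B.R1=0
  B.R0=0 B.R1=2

outcome vector order: (B.R0,B.R1)
[SC] allowed = {<0 0> <0 2> <2 2>}
SC∖claimed = {<2 2>}

missing: B.R0=2 B.R1=2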